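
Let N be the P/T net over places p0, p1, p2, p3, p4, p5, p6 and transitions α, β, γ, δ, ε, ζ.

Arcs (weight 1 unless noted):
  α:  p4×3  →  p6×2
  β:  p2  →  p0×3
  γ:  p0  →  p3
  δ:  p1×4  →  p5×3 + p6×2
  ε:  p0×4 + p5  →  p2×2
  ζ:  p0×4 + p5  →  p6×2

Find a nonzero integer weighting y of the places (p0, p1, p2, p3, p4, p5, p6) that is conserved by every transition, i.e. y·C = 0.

y = (p0:1, p1:3, p2:3, p3:1, p4:2, p5:2, p6:3)

Incidence matrix C (rows=places, cols=transitions):
        α    β    γ    δ    ε    ζ
   p0   0    3   -1    0   -4   -4
   p1   0    0    0   -4    0    0
   p2   0   -1    0    0    2    0
   p3   0    0    1    0    0    0
   p4  -3    0    0    0    0    0
   p5   0    0    0    3   -1   -1
   p6   2    0    0    2    0    2

Candidate y = [1, 3, 3, 1, 2, 2, 3]; check y·C column-wise:
  col α: 1·0 + 3·0 + 3·0 + 1·0 + 2·-3 + 2·0 + 3·2 = 0
  col β: 1·3 + 3·0 + 3·-1 + 1·0 + 2·0 + 2·0 + 3·0 = 0
  col γ: 1·-1 + 3·0 + 3·0 + 1·1 + 2·0 + 2·0 + 3·0 = 0
  col δ: 1·0 + 3·-4 + 3·0 + 1·0 + 2·0 + 2·3 + 3·2 = 0
  col ε: 1·-4 + 3·0 + 3·2 + 1·0 + 2·0 + 2·-1 + 3·0 = 0
  col ζ: 1·-4 + 3·0 + 3·0 + 1·0 + 2·0 + 2·-1 + 3·2 = 0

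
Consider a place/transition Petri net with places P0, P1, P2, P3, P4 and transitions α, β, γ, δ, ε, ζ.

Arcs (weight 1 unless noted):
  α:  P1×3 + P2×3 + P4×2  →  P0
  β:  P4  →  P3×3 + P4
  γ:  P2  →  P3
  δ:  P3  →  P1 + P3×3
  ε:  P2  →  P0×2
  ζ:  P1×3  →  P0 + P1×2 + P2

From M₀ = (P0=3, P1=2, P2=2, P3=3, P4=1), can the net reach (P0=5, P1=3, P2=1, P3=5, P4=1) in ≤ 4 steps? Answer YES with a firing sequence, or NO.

YES — reachable via ⟨δ, ε⟩ (2 firings)

step 1: fire δ:  (P0=3, P1=2, P2=2, P3=3, P4=1) → (P0=3, P1=3, P2=2, P3=5, P4=1)
step 2: fire ε:  (P0=3, P1=3, P2=2, P3=5, P4=1) → (P0=5, P1=3, P2=1, P3=5, P4=1)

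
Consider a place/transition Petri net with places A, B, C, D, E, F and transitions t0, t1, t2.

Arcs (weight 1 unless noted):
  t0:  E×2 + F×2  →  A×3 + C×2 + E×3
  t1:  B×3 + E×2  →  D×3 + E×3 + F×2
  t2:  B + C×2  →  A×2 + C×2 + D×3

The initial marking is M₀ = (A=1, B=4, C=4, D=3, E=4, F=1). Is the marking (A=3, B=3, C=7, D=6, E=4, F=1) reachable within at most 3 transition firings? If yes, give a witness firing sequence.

NO — not reachable within 3 firings

depth 0: 1 marking
depth 1: 3 markings reached so far
depth 2: 6 markings reached so far
depth 3: 8 markings reached so far
target is not among the 8 markings reachable within 3 steps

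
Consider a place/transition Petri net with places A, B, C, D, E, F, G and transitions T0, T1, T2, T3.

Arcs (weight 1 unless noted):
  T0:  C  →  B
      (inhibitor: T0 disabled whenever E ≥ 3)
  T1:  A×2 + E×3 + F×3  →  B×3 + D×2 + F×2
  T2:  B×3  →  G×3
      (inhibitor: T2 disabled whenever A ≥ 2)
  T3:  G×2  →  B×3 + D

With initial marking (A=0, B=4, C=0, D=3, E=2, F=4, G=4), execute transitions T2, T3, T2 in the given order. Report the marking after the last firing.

step 1: fire T2:  (A=0, B=4, C=0, D=3, E=2, F=4, G=4) → (A=0, B=1, C=0, D=3, E=2, F=4, G=7)
step 2: fire T3:  (A=0, B=1, C=0, D=3, E=2, F=4, G=7) → (A=0, B=4, C=0, D=4, E=2, F=4, G=5)
step 3: fire T2:  (A=0, B=4, C=0, D=4, E=2, F=4, G=5) → (A=0, B=1, C=0, D=4, E=2, F=4, G=8)

(A=0, B=1, C=0, D=4, E=2, F=4, G=8)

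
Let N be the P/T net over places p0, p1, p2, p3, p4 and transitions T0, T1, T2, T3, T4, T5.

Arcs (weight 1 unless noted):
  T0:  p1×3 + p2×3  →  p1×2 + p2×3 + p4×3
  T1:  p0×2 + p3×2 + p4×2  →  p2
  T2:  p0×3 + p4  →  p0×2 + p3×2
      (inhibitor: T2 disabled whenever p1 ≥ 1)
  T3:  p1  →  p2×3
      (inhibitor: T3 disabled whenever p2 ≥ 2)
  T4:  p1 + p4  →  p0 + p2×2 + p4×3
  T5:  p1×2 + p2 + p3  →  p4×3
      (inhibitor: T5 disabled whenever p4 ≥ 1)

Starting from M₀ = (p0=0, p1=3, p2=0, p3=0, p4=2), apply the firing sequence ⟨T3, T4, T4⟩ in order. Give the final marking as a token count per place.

step 1: fire T3:  (p0=0, p1=3, p2=0, p3=0, p4=2) → (p0=0, p1=2, p2=3, p3=0, p4=2)
step 2: fire T4:  (p0=0, p1=2, p2=3, p3=0, p4=2) → (p0=1, p1=1, p2=5, p3=0, p4=4)
step 3: fire T4:  (p0=1, p1=1, p2=5, p3=0, p4=4) → (p0=2, p1=0, p2=7, p3=0, p4=6)

(p0=2, p1=0, p2=7, p3=0, p4=6)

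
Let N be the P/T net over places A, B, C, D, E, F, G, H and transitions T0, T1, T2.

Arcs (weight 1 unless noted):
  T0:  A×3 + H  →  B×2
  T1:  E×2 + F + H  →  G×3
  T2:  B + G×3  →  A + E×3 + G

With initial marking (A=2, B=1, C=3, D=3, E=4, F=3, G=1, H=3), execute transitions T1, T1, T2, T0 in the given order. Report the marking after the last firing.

step 1: fire T1:  (A=2, B=1, C=3, D=3, E=4, F=3, G=1, H=3) → (A=2, B=1, C=3, D=3, E=2, F=2, G=4, H=2)
step 2: fire T1:  (A=2, B=1, C=3, D=3, E=2, F=2, G=4, H=2) → (A=2, B=1, C=3, D=3, E=0, F=1, G=7, H=1)
step 3: fire T2:  (A=2, B=1, C=3, D=3, E=0, F=1, G=7, H=1) → (A=3, B=0, C=3, D=3, E=3, F=1, G=5, H=1)
step 4: fire T0:  (A=3, B=0, C=3, D=3, E=3, F=1, G=5, H=1) → (A=0, B=2, C=3, D=3, E=3, F=1, G=5, H=0)

(A=0, B=2, C=3, D=3, E=3, F=1, G=5, H=0)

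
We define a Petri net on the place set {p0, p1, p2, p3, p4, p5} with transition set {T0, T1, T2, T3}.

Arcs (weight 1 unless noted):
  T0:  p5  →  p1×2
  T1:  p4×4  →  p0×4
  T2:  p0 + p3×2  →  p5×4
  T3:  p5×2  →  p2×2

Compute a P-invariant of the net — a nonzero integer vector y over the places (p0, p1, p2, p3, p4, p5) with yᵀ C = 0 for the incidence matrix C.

y = (p0:2, p1:0, p2:0, p3:-1, p4:2, p5:0)

Incidence matrix C (rows=places, cols=transitions):
       T0   T1   T2   T3
   p0   0    4   -1    0
   p1   2    0    0    0
   p2   0    0    0    2
   p3   0    0   -2    0
   p4   0   -4    0    0
   p5  -1    0    4   -2

Candidate y = [2, 0, 0, -1, 2, 0]; check y·C column-wise:
  col T0: 2·0 + 0·2 + -1·0 + 2·0 + 0·-1 = 0
  col T1: 2·4 + -1·0 + 2·-4 = 0
  col T2: 2·-1 + -1·-2 + 2·0 + 0·4 = 0
  col T3: 2·0 + 0·2 + -1·0 + 2·0 + 0·-2 = 0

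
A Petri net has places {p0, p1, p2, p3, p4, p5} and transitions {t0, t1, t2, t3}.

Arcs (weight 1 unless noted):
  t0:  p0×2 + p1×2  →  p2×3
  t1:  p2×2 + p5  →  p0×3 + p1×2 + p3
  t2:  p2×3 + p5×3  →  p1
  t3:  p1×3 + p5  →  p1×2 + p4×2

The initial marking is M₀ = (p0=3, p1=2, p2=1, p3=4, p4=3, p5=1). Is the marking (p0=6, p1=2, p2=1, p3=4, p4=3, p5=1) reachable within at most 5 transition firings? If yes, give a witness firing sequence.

depth 0: 1 marking
depth 1: 2 markings reached so far
depth 2: 3 markings reached so far
depth 3: 4 markings reached so far
depth 4: 4 markings reached so far
(frontier empty at depth 4; search complete)
target is not among the 4 markings reachable within 5 steps

NO — not reachable within 5 firings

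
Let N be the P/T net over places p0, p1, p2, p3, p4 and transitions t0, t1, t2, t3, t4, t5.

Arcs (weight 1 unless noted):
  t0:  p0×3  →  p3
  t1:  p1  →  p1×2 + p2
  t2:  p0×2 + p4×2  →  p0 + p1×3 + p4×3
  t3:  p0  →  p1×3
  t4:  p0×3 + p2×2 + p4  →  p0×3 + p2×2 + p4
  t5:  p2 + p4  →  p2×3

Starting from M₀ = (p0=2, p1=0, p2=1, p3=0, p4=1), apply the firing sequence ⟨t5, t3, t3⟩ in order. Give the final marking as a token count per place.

(p0=0, p1=6, p2=3, p3=0, p4=0)

step 1: fire t5:  (p0=2, p1=0, p2=1, p3=0, p4=1) → (p0=2, p1=0, p2=3, p3=0, p4=0)
step 2: fire t3:  (p0=2, p1=0, p2=3, p3=0, p4=0) → (p0=1, p1=3, p2=3, p3=0, p4=0)
step 3: fire t3:  (p0=1, p1=3, p2=3, p3=0, p4=0) → (p0=0, p1=6, p2=3, p3=0, p4=0)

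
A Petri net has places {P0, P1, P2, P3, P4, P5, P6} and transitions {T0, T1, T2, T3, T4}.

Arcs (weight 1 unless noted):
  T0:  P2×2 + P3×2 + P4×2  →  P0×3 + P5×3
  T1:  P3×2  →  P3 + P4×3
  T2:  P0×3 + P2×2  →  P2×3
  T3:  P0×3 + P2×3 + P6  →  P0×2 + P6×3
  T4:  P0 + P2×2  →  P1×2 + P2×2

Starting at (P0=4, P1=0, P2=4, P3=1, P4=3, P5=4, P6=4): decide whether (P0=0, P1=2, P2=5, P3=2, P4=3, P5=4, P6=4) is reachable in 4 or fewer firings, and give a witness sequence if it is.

depth 0: 1 marking
depth 1: 4 markings reached so far
depth 2: 7 markings reached so far
depth 3: 8 markings reached so far
depth 4: 9 markings reached so far
target is not among the 9 markings reachable within 4 steps

NO — not reachable within 4 firings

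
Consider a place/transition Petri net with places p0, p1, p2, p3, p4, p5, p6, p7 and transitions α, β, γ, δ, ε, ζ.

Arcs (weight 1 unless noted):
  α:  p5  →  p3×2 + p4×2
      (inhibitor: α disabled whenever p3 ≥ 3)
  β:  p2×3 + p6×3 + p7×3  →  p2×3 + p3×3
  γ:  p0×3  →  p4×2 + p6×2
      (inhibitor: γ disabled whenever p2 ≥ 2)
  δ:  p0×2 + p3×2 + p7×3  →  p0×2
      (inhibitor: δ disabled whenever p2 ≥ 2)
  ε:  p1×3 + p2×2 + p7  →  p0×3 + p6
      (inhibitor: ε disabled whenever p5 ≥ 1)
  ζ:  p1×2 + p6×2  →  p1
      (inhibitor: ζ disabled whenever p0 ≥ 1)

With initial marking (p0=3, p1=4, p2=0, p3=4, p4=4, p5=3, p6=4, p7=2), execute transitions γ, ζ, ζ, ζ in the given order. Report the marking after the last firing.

step 1: fire γ:  (p0=3, p1=4, p2=0, p3=4, p4=4, p5=3, p6=4, p7=2) → (p0=0, p1=4, p2=0, p3=4, p4=6, p5=3, p6=6, p7=2)
step 2: fire ζ:  (p0=0, p1=4, p2=0, p3=4, p4=6, p5=3, p6=6, p7=2) → (p0=0, p1=3, p2=0, p3=4, p4=6, p5=3, p6=4, p7=2)
step 3: fire ζ:  (p0=0, p1=3, p2=0, p3=4, p4=6, p5=3, p6=4, p7=2) → (p0=0, p1=2, p2=0, p3=4, p4=6, p5=3, p6=2, p7=2)
step 4: fire ζ:  (p0=0, p1=2, p2=0, p3=4, p4=6, p5=3, p6=2, p7=2) → (p0=0, p1=1, p2=0, p3=4, p4=6, p5=3, p6=0, p7=2)

(p0=0, p1=1, p2=0, p3=4, p4=6, p5=3, p6=0, p7=2)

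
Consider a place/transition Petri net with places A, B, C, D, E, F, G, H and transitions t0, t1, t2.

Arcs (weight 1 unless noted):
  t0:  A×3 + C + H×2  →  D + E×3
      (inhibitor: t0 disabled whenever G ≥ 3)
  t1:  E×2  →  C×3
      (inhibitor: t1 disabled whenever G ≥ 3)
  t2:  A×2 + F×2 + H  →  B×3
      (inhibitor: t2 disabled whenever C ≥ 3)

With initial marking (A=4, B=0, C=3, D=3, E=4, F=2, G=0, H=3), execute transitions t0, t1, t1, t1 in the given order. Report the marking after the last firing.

step 1: fire t0:  (A=4, B=0, C=3, D=3, E=4, F=2, G=0, H=3) → (A=1, B=0, C=2, D=4, E=7, F=2, G=0, H=1)
step 2: fire t1:  (A=1, B=0, C=2, D=4, E=7, F=2, G=0, H=1) → (A=1, B=0, C=5, D=4, E=5, F=2, G=0, H=1)
step 3: fire t1:  (A=1, B=0, C=5, D=4, E=5, F=2, G=0, H=1) → (A=1, B=0, C=8, D=4, E=3, F=2, G=0, H=1)
step 4: fire t1:  (A=1, B=0, C=8, D=4, E=3, F=2, G=0, H=1) → (A=1, B=0, C=11, D=4, E=1, F=2, G=0, H=1)

(A=1, B=0, C=11, D=4, E=1, F=2, G=0, H=1)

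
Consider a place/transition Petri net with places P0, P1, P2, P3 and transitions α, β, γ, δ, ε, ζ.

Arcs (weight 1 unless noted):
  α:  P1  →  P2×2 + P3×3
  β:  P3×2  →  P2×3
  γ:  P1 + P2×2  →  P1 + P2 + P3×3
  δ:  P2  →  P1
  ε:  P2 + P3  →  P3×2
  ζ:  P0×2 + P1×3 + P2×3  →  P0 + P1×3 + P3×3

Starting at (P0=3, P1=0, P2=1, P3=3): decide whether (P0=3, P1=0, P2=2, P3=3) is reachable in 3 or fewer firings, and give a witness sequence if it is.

YES — reachable via ⟨β, ε, ε⟩ (3 firings)

step 1: fire β:  (P0=3, P1=0, P2=1, P3=3) → (P0=3, P1=0, P2=4, P3=1)
step 2: fire ε:  (P0=3, P1=0, P2=4, P3=1) → (P0=3, P1=0, P2=3, P3=2)
step 3: fire ε:  (P0=3, P1=0, P2=3, P3=2) → (P0=3, P1=0, P2=2, P3=3)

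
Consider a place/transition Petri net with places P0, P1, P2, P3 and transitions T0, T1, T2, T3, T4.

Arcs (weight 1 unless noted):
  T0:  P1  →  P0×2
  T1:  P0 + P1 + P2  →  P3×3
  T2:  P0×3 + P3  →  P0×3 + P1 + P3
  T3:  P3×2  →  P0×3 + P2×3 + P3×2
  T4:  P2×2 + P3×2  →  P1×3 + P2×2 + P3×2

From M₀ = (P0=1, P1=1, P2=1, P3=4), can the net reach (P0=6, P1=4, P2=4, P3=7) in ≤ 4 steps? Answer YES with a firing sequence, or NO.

depth 0: 1 marking
depth 1: 4 markings reached so far
depth 2: 10 markings reached so far
depth 3: 25 markings reached so far
depth 4: 55 markings reached so far
target is not among the 55 markings reachable within 4 steps

NO — not reachable within 4 firings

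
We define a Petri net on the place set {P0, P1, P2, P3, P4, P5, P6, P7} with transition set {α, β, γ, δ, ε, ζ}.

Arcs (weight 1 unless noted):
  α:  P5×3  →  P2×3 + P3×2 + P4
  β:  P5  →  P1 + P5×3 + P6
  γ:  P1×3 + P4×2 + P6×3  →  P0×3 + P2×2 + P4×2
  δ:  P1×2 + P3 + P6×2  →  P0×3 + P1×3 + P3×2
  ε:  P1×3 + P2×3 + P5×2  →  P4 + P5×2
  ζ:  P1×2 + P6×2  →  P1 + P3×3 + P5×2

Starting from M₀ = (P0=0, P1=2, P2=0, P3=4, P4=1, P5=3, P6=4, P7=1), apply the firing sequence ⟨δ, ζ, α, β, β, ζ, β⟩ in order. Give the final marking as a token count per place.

step 1: fire δ:  (P0=0, P1=2, P2=0, P3=4, P4=1, P5=3, P6=4, P7=1) → (P0=3, P1=3, P2=0, P3=5, P4=1, P5=3, P6=2, P7=1)
step 2: fire ζ:  (P0=3, P1=3, P2=0, P3=5, P4=1, P5=3, P6=2, P7=1) → (P0=3, P1=2, P2=0, P3=8, P4=1, P5=5, P6=0, P7=1)
step 3: fire α:  (P0=3, P1=2, P2=0, P3=8, P4=1, P5=5, P6=0, P7=1) → (P0=3, P1=2, P2=3, P3=10, P4=2, P5=2, P6=0, P7=1)
step 4: fire β:  (P0=3, P1=2, P2=3, P3=10, P4=2, P5=2, P6=0, P7=1) → (P0=3, P1=3, P2=3, P3=10, P4=2, P5=4, P6=1, P7=1)
step 5: fire β:  (P0=3, P1=3, P2=3, P3=10, P4=2, P5=4, P6=1, P7=1) → (P0=3, P1=4, P2=3, P3=10, P4=2, P5=6, P6=2, P7=1)
step 6: fire ζ:  (P0=3, P1=4, P2=3, P3=10, P4=2, P5=6, P6=2, P7=1) → (P0=3, P1=3, P2=3, P3=13, P4=2, P5=8, P6=0, P7=1)
step 7: fire β:  (P0=3, P1=3, P2=3, P3=13, P4=2, P5=8, P6=0, P7=1) → (P0=3, P1=4, P2=3, P3=13, P4=2, P5=10, P6=1, P7=1)

(P0=3, P1=4, P2=3, P3=13, P4=2, P5=10, P6=1, P7=1)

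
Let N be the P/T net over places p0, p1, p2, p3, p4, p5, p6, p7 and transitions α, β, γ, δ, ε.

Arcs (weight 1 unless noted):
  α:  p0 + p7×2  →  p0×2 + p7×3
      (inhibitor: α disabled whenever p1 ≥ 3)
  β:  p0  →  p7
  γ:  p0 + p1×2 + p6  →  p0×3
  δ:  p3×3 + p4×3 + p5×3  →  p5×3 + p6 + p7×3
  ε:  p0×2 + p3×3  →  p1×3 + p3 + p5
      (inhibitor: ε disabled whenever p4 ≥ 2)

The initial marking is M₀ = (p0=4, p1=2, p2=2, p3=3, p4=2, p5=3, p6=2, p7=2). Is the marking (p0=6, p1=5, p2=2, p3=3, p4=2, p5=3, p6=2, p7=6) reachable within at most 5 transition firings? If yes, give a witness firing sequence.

NO — not reachable within 5 firings

depth 0: 1 marking
depth 1: 4 markings reached so far
depth 2: 9 markings reached so far
depth 3: 16 markings reached so far
depth 4: 25 markings reached so far
depth 5: 35 markings reached so far
target is not among the 35 markings reachable within 5 steps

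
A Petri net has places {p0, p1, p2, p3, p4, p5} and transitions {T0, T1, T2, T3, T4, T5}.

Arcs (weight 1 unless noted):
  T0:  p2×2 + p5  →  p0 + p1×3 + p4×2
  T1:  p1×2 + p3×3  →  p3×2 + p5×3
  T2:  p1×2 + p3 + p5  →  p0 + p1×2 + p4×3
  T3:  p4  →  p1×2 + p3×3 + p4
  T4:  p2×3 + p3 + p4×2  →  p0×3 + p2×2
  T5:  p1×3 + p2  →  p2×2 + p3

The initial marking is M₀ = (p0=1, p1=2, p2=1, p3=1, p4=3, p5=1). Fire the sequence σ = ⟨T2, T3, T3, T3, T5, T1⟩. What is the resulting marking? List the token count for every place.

step 1: fire T2:  (p0=1, p1=2, p2=1, p3=1, p4=3, p5=1) → (p0=2, p1=2, p2=1, p3=0, p4=6, p5=0)
step 2: fire T3:  (p0=2, p1=2, p2=1, p3=0, p4=6, p5=0) → (p0=2, p1=4, p2=1, p3=3, p4=6, p5=0)
step 3: fire T3:  (p0=2, p1=4, p2=1, p3=3, p4=6, p5=0) → (p0=2, p1=6, p2=1, p3=6, p4=6, p5=0)
step 4: fire T3:  (p0=2, p1=6, p2=1, p3=6, p4=6, p5=0) → (p0=2, p1=8, p2=1, p3=9, p4=6, p5=0)
step 5: fire T5:  (p0=2, p1=8, p2=1, p3=9, p4=6, p5=0) → (p0=2, p1=5, p2=2, p3=10, p4=6, p5=0)
step 6: fire T1:  (p0=2, p1=5, p2=2, p3=10, p4=6, p5=0) → (p0=2, p1=3, p2=2, p3=9, p4=6, p5=3)

(p0=2, p1=3, p2=2, p3=9, p4=6, p5=3)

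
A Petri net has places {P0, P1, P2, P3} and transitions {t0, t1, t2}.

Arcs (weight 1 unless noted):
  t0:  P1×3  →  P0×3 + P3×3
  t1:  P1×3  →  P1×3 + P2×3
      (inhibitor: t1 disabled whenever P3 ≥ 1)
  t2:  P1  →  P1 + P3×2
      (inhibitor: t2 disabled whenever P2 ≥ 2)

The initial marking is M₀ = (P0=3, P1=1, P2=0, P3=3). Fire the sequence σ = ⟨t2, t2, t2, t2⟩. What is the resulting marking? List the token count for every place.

step 1: fire t2:  (P0=3, P1=1, P2=0, P3=3) → (P0=3, P1=1, P2=0, P3=5)
step 2: fire t2:  (P0=3, P1=1, P2=0, P3=5) → (P0=3, P1=1, P2=0, P3=7)
step 3: fire t2:  (P0=3, P1=1, P2=0, P3=7) → (P0=3, P1=1, P2=0, P3=9)
step 4: fire t2:  (P0=3, P1=1, P2=0, P3=9) → (P0=3, P1=1, P2=0, P3=11)

(P0=3, P1=1, P2=0, P3=11)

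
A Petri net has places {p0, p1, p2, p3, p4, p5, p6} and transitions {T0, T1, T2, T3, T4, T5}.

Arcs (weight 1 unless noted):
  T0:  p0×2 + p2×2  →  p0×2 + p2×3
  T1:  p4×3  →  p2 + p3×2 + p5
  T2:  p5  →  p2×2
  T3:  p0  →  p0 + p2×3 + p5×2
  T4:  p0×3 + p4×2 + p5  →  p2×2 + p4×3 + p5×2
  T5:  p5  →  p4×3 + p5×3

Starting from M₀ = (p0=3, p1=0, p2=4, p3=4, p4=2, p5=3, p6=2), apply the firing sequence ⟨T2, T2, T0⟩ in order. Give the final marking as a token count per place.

(p0=3, p1=0, p2=9, p3=4, p4=2, p5=1, p6=2)

step 1: fire T2:  (p0=3, p1=0, p2=4, p3=4, p4=2, p5=3, p6=2) → (p0=3, p1=0, p2=6, p3=4, p4=2, p5=2, p6=2)
step 2: fire T2:  (p0=3, p1=0, p2=6, p3=4, p4=2, p5=2, p6=2) → (p0=3, p1=0, p2=8, p3=4, p4=2, p5=1, p6=2)
step 3: fire T0:  (p0=3, p1=0, p2=8, p3=4, p4=2, p5=1, p6=2) → (p0=3, p1=0, p2=9, p3=4, p4=2, p5=1, p6=2)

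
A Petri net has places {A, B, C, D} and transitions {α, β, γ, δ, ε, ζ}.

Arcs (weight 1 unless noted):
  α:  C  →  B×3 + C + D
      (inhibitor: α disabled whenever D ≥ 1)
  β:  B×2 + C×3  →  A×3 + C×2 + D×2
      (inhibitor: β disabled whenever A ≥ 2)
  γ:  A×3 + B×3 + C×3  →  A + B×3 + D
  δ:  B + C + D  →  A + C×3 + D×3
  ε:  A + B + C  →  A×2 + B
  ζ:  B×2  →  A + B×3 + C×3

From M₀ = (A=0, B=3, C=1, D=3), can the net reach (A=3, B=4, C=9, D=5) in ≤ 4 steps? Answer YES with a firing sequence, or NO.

YES — reachable via ⟨δ, ζ, ζ⟩ (3 firings)

step 1: fire δ:  (A=0, B=3, C=1, D=3) → (A=1, B=2, C=3, D=5)
step 2: fire ζ:  (A=1, B=2, C=3, D=5) → (A=2, B=3, C=6, D=5)
step 3: fire ζ:  (A=2, B=3, C=6, D=5) → (A=3, B=4, C=9, D=5)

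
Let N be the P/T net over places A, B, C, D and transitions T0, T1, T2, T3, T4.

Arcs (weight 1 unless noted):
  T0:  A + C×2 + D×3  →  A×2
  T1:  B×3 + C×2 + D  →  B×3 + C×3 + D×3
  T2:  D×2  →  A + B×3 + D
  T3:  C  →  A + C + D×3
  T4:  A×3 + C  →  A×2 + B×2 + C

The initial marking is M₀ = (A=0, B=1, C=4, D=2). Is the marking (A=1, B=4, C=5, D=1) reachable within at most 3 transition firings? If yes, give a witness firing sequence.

NO — not reachable within 3 firings

depth 0: 1 marking
depth 1: 3 markings reached so far
depth 2: 7 markings reached so far
depth 3: 16 markings reached so far
target is not among the 16 markings reachable within 3 steps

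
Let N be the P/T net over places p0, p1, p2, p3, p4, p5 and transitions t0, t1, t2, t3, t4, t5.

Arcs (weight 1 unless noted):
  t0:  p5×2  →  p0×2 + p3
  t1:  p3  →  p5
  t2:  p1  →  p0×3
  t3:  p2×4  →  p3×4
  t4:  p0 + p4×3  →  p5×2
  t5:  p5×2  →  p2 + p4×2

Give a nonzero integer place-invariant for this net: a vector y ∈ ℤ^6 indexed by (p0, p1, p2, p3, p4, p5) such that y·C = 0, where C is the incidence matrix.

y = (p0:1, p1:3, p2:2, p3:2, p4:1, p5:2)

Incidence matrix C (rows=places, cols=transitions):
       t0   t1   t2   t3   t4   t5
   p0   2    0    3    0   -1    0
   p1   0    0   -1    0    0    0
   p2   0    0    0   -4    0    1
   p3   1   -1    0    4    0    0
   p4   0    0    0    0   -3    2
   p5  -2    1    0    0    2   -2

Candidate y = [1, 3, 2, 2, 1, 2]; check y·C column-wise:
  col t0: 1·2 + 3·0 + 2·0 + 2·1 + 1·0 + 2·-2 = 0
  col t1: 1·0 + 3·0 + 2·0 + 2·-1 + 1·0 + 2·1 = 0
  col t2: 1·3 + 3·-1 + 2·0 + 2·0 + 1·0 + 2·0 = 0
  col t3: 1·0 + 3·0 + 2·-4 + 2·4 + 1·0 + 2·0 = 0
  col t4: 1·-1 + 3·0 + 2·0 + 2·0 + 1·-3 + 2·2 = 0
  col t5: 1·0 + 3·0 + 2·1 + 2·0 + 1·2 + 2·-2 = 0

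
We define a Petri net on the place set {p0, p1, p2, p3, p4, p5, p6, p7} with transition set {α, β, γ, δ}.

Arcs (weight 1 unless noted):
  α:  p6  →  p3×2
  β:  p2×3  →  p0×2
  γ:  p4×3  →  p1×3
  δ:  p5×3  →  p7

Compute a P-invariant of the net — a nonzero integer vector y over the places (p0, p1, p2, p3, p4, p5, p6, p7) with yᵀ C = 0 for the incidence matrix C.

Incidence matrix C (rows=places, cols=transitions):
        α    β    γ    δ
   p0   0    2    0    0
   p1   0    0    3    0
   p2   0   -3    0    0
   p3   2    0    0    0
   p4   0    0   -3    0
   p5   0    0    0   -3
   p6  -1    0    0    0
   p7   0    0    0    1

Candidate y = [3, 0, 2, 0, 0, 0, 0, 0]; check y·C column-wise:
  col α: 3·0 + 2·0 + 0·2 + 0·-1 = 0
  col β: 3·2 + 2·-3 = 0
  col γ: 3·0 + 0·3 + 2·0 + 0·-3 = 0
  col δ: 3·0 + 2·0 + 0·-3 + 0·1 = 0

y = (p0:3, p1:0, p2:2, p3:0, p4:0, p5:0, p6:0, p7:0)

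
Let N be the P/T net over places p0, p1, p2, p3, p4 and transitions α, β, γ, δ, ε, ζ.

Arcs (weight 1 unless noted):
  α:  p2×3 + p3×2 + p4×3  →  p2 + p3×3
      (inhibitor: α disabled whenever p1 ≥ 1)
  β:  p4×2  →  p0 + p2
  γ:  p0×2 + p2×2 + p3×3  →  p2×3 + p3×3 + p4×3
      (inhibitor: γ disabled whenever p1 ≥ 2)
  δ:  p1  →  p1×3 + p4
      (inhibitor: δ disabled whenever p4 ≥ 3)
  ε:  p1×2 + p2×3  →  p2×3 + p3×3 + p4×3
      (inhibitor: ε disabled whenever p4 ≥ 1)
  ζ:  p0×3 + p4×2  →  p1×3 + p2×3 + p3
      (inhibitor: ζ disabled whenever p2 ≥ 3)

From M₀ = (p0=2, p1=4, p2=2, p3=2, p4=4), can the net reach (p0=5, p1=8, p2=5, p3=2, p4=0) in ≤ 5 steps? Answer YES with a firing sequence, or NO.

step 1: fire β:  (p0=2, p1=4, p2=2, p3=2, p4=4) → (p0=3, p1=4, p2=3, p3=2, p4=2)
step 2: fire β:  (p0=3, p1=4, p2=3, p3=2, p4=2) → (p0=4, p1=4, p2=4, p3=2, p4=0)
step 3: fire δ:  (p0=4, p1=4, p2=4, p3=2, p4=0) → (p0=4, p1=6, p2=4, p3=2, p4=1)
step 4: fire δ:  (p0=4, p1=6, p2=4, p3=2, p4=1) → (p0=4, p1=8, p2=4, p3=2, p4=2)
step 5: fire β:  (p0=4, p1=8, p2=4, p3=2, p4=2) → (p0=5, p1=8, p2=5, p3=2, p4=0)

YES — reachable via ⟨β, β, δ, δ, β⟩ (5 firings)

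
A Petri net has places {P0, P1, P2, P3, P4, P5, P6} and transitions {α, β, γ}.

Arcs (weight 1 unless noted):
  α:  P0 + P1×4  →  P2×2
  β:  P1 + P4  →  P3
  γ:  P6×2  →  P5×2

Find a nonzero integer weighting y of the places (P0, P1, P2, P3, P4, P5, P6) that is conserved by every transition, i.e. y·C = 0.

Incidence matrix C (rows=places, cols=transitions):
        α    β    γ
   P0  -1    0    0
   P1  -4   -1    0
   P2   2    0    0
   P3   0    1    0
   P4   0   -1    0
   P5   0    0    2
   P6   0    0   -2

Candidate y = [2, 0, 1, 0, 0, 0, 0]; check y·C column-wise:
  col α: 2·-1 + 0·-4 + 1·2 = 0
  col β: 2·0 + 0·-1 + 1·0 + 0·1 + 0·-1 = 0
  col γ: 2·0 + 1·0 + 0·2 + 0·-2 = 0

y = (P0:2, P1:0, P2:1, P3:0, P4:0, P5:0, P6:0)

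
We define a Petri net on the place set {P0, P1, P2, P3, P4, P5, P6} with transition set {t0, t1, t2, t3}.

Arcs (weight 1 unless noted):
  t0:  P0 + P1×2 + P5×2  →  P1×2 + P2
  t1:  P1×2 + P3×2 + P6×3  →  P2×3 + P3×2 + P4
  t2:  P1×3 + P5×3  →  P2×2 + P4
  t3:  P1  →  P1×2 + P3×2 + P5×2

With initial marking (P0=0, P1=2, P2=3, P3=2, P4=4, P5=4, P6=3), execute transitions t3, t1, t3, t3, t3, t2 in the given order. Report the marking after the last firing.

(P0=0, P1=1, P2=8, P3=10, P4=6, P5=9, P6=0)

step 1: fire t3:  (P0=0, P1=2, P2=3, P3=2, P4=4, P5=4, P6=3) → (P0=0, P1=3, P2=3, P3=4, P4=4, P5=6, P6=3)
step 2: fire t1:  (P0=0, P1=3, P2=3, P3=4, P4=4, P5=6, P6=3) → (P0=0, P1=1, P2=6, P3=4, P4=5, P5=6, P6=0)
step 3: fire t3:  (P0=0, P1=1, P2=6, P3=4, P4=5, P5=6, P6=0) → (P0=0, P1=2, P2=6, P3=6, P4=5, P5=8, P6=0)
step 4: fire t3:  (P0=0, P1=2, P2=6, P3=6, P4=5, P5=8, P6=0) → (P0=0, P1=3, P2=6, P3=8, P4=5, P5=10, P6=0)
step 5: fire t3:  (P0=0, P1=3, P2=6, P3=8, P4=5, P5=10, P6=0) → (P0=0, P1=4, P2=6, P3=10, P4=5, P5=12, P6=0)
step 6: fire t2:  (P0=0, P1=4, P2=6, P3=10, P4=5, P5=12, P6=0) → (P0=0, P1=1, P2=8, P3=10, P4=6, P5=9, P6=0)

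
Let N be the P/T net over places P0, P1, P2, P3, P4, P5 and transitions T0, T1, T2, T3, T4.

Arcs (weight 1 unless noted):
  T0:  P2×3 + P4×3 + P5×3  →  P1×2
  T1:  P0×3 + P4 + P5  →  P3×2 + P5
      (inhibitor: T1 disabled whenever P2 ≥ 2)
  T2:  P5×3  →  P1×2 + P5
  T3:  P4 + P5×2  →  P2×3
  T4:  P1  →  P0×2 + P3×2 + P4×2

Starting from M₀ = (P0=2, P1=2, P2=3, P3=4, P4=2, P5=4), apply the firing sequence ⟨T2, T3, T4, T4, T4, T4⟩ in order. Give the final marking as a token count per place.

(P0=10, P1=0, P2=6, P3=12, P4=9, P5=0)

step 1: fire T2:  (P0=2, P1=2, P2=3, P3=4, P4=2, P5=4) → (P0=2, P1=4, P2=3, P3=4, P4=2, P5=2)
step 2: fire T3:  (P0=2, P1=4, P2=3, P3=4, P4=2, P5=2) → (P0=2, P1=4, P2=6, P3=4, P4=1, P5=0)
step 3: fire T4:  (P0=2, P1=4, P2=6, P3=4, P4=1, P5=0) → (P0=4, P1=3, P2=6, P3=6, P4=3, P5=0)
step 4: fire T4:  (P0=4, P1=3, P2=6, P3=6, P4=3, P5=0) → (P0=6, P1=2, P2=6, P3=8, P4=5, P5=0)
step 5: fire T4:  (P0=6, P1=2, P2=6, P3=8, P4=5, P5=0) → (P0=8, P1=1, P2=6, P3=10, P4=7, P5=0)
step 6: fire T4:  (P0=8, P1=1, P2=6, P3=10, P4=7, P5=0) → (P0=10, P1=0, P2=6, P3=12, P4=9, P5=0)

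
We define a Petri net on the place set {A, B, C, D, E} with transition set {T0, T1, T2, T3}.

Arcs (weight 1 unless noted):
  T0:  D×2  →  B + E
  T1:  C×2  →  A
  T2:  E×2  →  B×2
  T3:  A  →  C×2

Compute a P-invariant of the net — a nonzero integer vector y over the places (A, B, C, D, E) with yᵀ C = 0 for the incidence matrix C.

Incidence matrix C (rows=places, cols=transitions):
       T0   T1   T2   T3
    A   0    1    0   -1
    B   1    0    2    0
    C   0   -2    0    2
    D  -2    0    0    0
    E   1    0   -2    0

Candidate y = [2, 0, 1, 0, 0]; check y·C column-wise:
  col T0: 2·0 + 0·1 + 1·0 + 0·-2 + 0·1 = 0
  col T1: 2·1 + 1·-2 = 0
  col T2: 2·0 + 0·2 + 1·0 + 0·-2 = 0
  col T3: 2·-1 + 1·2 = 0

y = (A:2, B:0, C:1, D:0, E:0)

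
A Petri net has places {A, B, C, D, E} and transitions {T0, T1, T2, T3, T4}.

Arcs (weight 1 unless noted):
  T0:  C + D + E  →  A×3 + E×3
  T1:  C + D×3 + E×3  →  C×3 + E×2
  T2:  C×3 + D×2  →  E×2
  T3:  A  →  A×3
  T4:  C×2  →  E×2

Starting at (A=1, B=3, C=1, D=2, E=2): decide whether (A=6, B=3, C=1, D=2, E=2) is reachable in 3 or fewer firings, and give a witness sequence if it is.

NO — not reachable within 3 firings

depth 0: 1 marking
depth 1: 3 markings reached so far
depth 2: 5 markings reached so far
depth 3: 7 markings reached so far
target is not among the 7 markings reachable within 3 steps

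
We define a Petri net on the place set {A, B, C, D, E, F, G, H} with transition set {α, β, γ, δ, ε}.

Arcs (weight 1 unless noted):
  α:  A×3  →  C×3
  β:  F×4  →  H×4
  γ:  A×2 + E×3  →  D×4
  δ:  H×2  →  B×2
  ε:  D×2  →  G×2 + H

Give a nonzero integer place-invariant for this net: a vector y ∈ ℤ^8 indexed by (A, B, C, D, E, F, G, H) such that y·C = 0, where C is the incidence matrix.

Incidence matrix C (rows=places, cols=transitions):
        α    β    γ    δ    ε
    A  -3    0   -2    0    0
    B   0    0    0    2    0
    C   3    0    0    0    0
    D   0    0    4    0   -2
    E   0    0   -3    0    0
    F   0   -4    0    0    0
    G   0    0    0    0    2
    H   0    4    0   -2    1

Candidate y = [3, 0, 3, 0, -2, 0, 0, 0]; check y·C column-wise:
  col α: 3·-3 + 3·3 + -2·0 = 0
  col β: 3·0 + 3·0 + -2·0 + 0·-4 + 0·4 = 0
  col γ: 3·-2 + 3·0 + 0·4 + -2·-3 = 0
  col δ: 3·0 + 0·2 + 3·0 + -2·0 + 0·-2 = 0
  col ε: 3·0 + 3·0 + 0·-2 + -2·0 + 0·2 + 0·1 = 0

y = (A:3, B:0, C:3, D:0, E:-2, F:0, G:0, H:0)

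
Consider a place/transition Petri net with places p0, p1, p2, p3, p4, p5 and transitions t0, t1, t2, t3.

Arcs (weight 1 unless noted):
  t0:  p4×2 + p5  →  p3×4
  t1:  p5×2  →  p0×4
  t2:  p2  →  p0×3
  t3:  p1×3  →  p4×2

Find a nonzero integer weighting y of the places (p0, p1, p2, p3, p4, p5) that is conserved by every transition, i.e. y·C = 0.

y = (p0:0, p1:4, p2:0, p3:3, p4:6, p5:0)

Incidence matrix C (rows=places, cols=transitions):
       t0   t1   t2   t3
   p0   0    4    3    0
   p1   0    0    0   -3
   p2   0    0   -1    0
   p3   4    0    0    0
   p4  -2    0    0    2
   p5  -1   -2    0    0

Candidate y = [0, 4, 0, 3, 6, 0]; check y·C column-wise:
  col t0: 4·0 + 3·4 + 6·-2 + 0·-1 = 0
  col t1: 0·4 + 4·0 + 3·0 + 6·0 + 0·-2 = 0
  col t2: 0·3 + 4·0 + 0·-1 + 3·0 + 6·0 = 0
  col t3: 4·-3 + 3·0 + 6·2 = 0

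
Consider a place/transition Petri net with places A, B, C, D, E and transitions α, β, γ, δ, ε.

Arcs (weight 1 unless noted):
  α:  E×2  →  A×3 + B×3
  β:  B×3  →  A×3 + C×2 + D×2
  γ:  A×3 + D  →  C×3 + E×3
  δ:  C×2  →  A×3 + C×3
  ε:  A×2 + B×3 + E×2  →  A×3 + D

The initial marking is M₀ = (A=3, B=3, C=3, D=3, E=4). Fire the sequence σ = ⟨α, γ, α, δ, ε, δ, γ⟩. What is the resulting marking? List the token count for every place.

step 1: fire α:  (A=3, B=3, C=3, D=3, E=4) → (A=6, B=6, C=3, D=3, E=2)
step 2: fire γ:  (A=6, B=6, C=3, D=3, E=2) → (A=3, B=6, C=6, D=2, E=5)
step 3: fire α:  (A=3, B=6, C=6, D=2, E=5) → (A=6, B=9, C=6, D=2, E=3)
step 4: fire δ:  (A=6, B=9, C=6, D=2, E=3) → (A=9, B=9, C=7, D=2, E=3)
step 5: fire ε:  (A=9, B=9, C=7, D=2, E=3) → (A=10, B=6, C=7, D=3, E=1)
step 6: fire δ:  (A=10, B=6, C=7, D=3, E=1) → (A=13, B=6, C=8, D=3, E=1)
step 7: fire γ:  (A=13, B=6, C=8, D=3, E=1) → (A=10, B=6, C=11, D=2, E=4)

(A=10, B=6, C=11, D=2, E=4)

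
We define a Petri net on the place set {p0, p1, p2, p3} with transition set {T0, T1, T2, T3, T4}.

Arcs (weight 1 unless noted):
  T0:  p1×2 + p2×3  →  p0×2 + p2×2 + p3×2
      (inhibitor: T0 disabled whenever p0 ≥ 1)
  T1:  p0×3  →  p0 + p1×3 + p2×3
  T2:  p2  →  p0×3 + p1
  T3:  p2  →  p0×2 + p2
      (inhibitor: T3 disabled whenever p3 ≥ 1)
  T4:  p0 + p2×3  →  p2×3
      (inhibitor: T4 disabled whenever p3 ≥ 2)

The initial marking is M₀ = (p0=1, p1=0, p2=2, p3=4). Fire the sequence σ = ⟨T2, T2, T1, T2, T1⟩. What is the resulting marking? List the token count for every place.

(p0=6, p1=9, p2=5, p3=4)

step 1: fire T2:  (p0=1, p1=0, p2=2, p3=4) → (p0=4, p1=1, p2=1, p3=4)
step 2: fire T2:  (p0=4, p1=1, p2=1, p3=4) → (p0=7, p1=2, p2=0, p3=4)
step 3: fire T1:  (p0=7, p1=2, p2=0, p3=4) → (p0=5, p1=5, p2=3, p3=4)
step 4: fire T2:  (p0=5, p1=5, p2=3, p3=4) → (p0=8, p1=6, p2=2, p3=4)
step 5: fire T1:  (p0=8, p1=6, p2=2, p3=4) → (p0=6, p1=9, p2=5, p3=4)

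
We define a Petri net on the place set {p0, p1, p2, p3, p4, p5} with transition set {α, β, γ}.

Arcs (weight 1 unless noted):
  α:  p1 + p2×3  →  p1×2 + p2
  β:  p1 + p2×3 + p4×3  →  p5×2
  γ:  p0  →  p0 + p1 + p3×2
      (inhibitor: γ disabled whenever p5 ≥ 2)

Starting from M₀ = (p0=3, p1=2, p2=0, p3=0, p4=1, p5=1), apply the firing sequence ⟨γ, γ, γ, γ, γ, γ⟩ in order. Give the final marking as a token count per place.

step 1: fire γ:  (p0=3, p1=2, p2=0, p3=0, p4=1, p5=1) → (p0=3, p1=3, p2=0, p3=2, p4=1, p5=1)
step 2: fire γ:  (p0=3, p1=3, p2=0, p3=2, p4=1, p5=1) → (p0=3, p1=4, p2=0, p3=4, p4=1, p5=1)
step 3: fire γ:  (p0=3, p1=4, p2=0, p3=4, p4=1, p5=1) → (p0=3, p1=5, p2=0, p3=6, p4=1, p5=1)
step 4: fire γ:  (p0=3, p1=5, p2=0, p3=6, p4=1, p5=1) → (p0=3, p1=6, p2=0, p3=8, p4=1, p5=1)
step 5: fire γ:  (p0=3, p1=6, p2=0, p3=8, p4=1, p5=1) → (p0=3, p1=7, p2=0, p3=10, p4=1, p5=1)
step 6: fire γ:  (p0=3, p1=7, p2=0, p3=10, p4=1, p5=1) → (p0=3, p1=8, p2=0, p3=12, p4=1, p5=1)

(p0=3, p1=8, p2=0, p3=12, p4=1, p5=1)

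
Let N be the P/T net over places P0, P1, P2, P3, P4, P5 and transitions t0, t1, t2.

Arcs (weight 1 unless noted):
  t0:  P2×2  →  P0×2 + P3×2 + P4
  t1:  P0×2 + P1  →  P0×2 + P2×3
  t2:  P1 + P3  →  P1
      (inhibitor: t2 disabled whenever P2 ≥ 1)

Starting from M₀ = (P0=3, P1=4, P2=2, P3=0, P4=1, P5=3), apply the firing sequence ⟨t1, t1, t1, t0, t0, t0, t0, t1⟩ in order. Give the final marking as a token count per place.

step 1: fire t1:  (P0=3, P1=4, P2=2, P3=0, P4=1, P5=3) → (P0=3, P1=3, P2=5, P3=0, P4=1, P5=3)
step 2: fire t1:  (P0=3, P1=3, P2=5, P3=0, P4=1, P5=3) → (P0=3, P1=2, P2=8, P3=0, P4=1, P5=3)
step 3: fire t1:  (P0=3, P1=2, P2=8, P3=0, P4=1, P5=3) → (P0=3, P1=1, P2=11, P3=0, P4=1, P5=3)
step 4: fire t0:  (P0=3, P1=1, P2=11, P3=0, P4=1, P5=3) → (P0=5, P1=1, P2=9, P3=2, P4=2, P5=3)
step 5: fire t0:  (P0=5, P1=1, P2=9, P3=2, P4=2, P5=3) → (P0=7, P1=1, P2=7, P3=4, P4=3, P5=3)
step 6: fire t0:  (P0=7, P1=1, P2=7, P3=4, P4=3, P5=3) → (P0=9, P1=1, P2=5, P3=6, P4=4, P5=3)
step 7: fire t0:  (P0=9, P1=1, P2=5, P3=6, P4=4, P5=3) → (P0=11, P1=1, P2=3, P3=8, P4=5, P5=3)
step 8: fire t1:  (P0=11, P1=1, P2=3, P3=8, P4=5, P5=3) → (P0=11, P1=0, P2=6, P3=8, P4=5, P5=3)

(P0=11, P1=0, P2=6, P3=8, P4=5, P5=3)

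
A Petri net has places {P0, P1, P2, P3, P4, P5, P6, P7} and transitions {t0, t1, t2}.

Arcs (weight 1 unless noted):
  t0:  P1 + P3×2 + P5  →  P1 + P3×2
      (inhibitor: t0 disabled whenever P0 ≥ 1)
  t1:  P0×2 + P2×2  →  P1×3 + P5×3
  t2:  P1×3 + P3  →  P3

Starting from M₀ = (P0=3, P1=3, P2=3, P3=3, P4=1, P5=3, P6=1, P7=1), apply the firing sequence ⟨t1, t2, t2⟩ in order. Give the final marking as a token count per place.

step 1: fire t1:  (P0=3, P1=3, P2=3, P3=3, P4=1, P5=3, P6=1, P7=1) → (P0=1, P1=6, P2=1, P3=3, P4=1, P5=6, P6=1, P7=1)
step 2: fire t2:  (P0=1, P1=6, P2=1, P3=3, P4=1, P5=6, P6=1, P7=1) → (P0=1, P1=3, P2=1, P3=3, P4=1, P5=6, P6=1, P7=1)
step 3: fire t2:  (P0=1, P1=3, P2=1, P3=3, P4=1, P5=6, P6=1, P7=1) → (P0=1, P1=0, P2=1, P3=3, P4=1, P5=6, P6=1, P7=1)

(P0=1, P1=0, P2=1, P3=3, P4=1, P5=6, P6=1, P7=1)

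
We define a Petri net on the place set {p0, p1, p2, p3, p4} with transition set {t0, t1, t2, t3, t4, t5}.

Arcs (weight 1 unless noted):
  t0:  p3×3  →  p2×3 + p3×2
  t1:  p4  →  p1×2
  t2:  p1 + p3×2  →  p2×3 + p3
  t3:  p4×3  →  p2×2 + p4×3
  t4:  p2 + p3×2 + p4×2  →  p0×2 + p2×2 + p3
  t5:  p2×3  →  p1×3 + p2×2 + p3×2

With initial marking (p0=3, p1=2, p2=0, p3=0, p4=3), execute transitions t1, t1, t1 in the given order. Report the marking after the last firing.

(p0=3, p1=8, p2=0, p3=0, p4=0)

step 1: fire t1:  (p0=3, p1=2, p2=0, p3=0, p4=3) → (p0=3, p1=4, p2=0, p3=0, p4=2)
step 2: fire t1:  (p0=3, p1=4, p2=0, p3=0, p4=2) → (p0=3, p1=6, p2=0, p3=0, p4=1)
step 3: fire t1:  (p0=3, p1=6, p2=0, p3=0, p4=1) → (p0=3, p1=8, p2=0, p3=0, p4=0)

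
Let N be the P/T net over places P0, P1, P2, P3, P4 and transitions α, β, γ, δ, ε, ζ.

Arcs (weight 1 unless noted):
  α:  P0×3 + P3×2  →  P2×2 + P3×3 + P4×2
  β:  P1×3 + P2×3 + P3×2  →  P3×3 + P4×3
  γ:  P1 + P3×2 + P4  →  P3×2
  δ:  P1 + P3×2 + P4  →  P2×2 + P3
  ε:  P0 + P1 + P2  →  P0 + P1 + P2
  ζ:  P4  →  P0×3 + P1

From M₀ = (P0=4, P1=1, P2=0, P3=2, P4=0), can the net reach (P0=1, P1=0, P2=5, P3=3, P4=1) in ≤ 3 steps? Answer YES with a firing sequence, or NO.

NO — not reachable within 3 firings

depth 0: 1 marking
depth 1: 2 markings reached so far
depth 2: 5 markings reached so far
depth 3: 9 markings reached so far
target is not among the 9 markings reachable within 3 steps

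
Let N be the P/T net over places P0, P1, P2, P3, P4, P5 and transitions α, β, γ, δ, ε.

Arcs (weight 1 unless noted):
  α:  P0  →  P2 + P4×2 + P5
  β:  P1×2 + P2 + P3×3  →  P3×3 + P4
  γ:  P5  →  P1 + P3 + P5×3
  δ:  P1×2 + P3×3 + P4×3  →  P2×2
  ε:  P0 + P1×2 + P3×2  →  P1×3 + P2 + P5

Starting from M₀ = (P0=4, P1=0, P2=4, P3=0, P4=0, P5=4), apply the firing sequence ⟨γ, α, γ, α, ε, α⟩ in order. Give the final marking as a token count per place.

(P0=0, P1=3, P2=8, P3=0, P4=6, P5=12)

step 1: fire γ:  (P0=4, P1=0, P2=4, P3=0, P4=0, P5=4) → (P0=4, P1=1, P2=4, P3=1, P4=0, P5=6)
step 2: fire α:  (P0=4, P1=1, P2=4, P3=1, P4=0, P5=6) → (P0=3, P1=1, P2=5, P3=1, P4=2, P5=7)
step 3: fire γ:  (P0=3, P1=1, P2=5, P3=1, P4=2, P5=7) → (P0=3, P1=2, P2=5, P3=2, P4=2, P5=9)
step 4: fire α:  (P0=3, P1=2, P2=5, P3=2, P4=2, P5=9) → (P0=2, P1=2, P2=6, P3=2, P4=4, P5=10)
step 5: fire ε:  (P0=2, P1=2, P2=6, P3=2, P4=4, P5=10) → (P0=1, P1=3, P2=7, P3=0, P4=4, P5=11)
step 6: fire α:  (P0=1, P1=3, P2=7, P3=0, P4=4, P5=11) → (P0=0, P1=3, P2=8, P3=0, P4=6, P5=12)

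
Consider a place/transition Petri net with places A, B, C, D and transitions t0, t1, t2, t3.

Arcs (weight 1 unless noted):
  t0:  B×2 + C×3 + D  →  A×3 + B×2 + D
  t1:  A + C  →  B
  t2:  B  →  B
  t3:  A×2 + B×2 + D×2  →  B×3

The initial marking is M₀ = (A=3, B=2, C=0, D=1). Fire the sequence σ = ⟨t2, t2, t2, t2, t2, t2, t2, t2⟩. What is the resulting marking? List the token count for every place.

(A=3, B=2, C=0, D=1)

step 1: fire t2:  (A=3, B=2, C=0, D=1) → (A=3, B=2, C=0, D=1)
step 2: fire t2:  (A=3, B=2, C=0, D=1) → (A=3, B=2, C=0, D=1)
step 3: fire t2:  (A=3, B=2, C=0, D=1) → (A=3, B=2, C=0, D=1)
step 4: fire t2:  (A=3, B=2, C=0, D=1) → (A=3, B=2, C=0, D=1)
step 5: fire t2:  (A=3, B=2, C=0, D=1) → (A=3, B=2, C=0, D=1)
step 6: fire t2:  (A=3, B=2, C=0, D=1) → (A=3, B=2, C=0, D=1)
step 7: fire t2:  (A=3, B=2, C=0, D=1) → (A=3, B=2, C=0, D=1)
step 8: fire t2:  (A=3, B=2, C=0, D=1) → (A=3, B=2, C=0, D=1)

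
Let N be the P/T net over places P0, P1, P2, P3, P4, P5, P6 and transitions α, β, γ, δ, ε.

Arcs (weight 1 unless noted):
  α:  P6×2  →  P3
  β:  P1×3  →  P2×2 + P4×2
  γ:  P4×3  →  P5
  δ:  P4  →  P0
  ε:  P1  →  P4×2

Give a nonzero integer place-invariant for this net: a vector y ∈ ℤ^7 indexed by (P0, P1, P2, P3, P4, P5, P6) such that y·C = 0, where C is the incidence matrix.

y = (P0:1, P1:2, P2:2, P3:0, P4:1, P5:3, P6:0)

Incidence matrix C (rows=places, cols=transitions):
        α    β    γ    δ    ε
   P0   0    0    0    1    0
   P1   0   -3    0    0   -1
   P2   0    2    0    0    0
   P3   1    0    0    0    0
   P4   0    2   -3   -1    2
   P5   0    0    1    0    0
   P6  -2    0    0    0    0

Candidate y = [1, 2, 2, 0, 1, 3, 0]; check y·C column-wise:
  col α: 1·0 + 2·0 + 2·0 + 0·1 + 1·0 + 3·0 + 0·-2 = 0
  col β: 1·0 + 2·-3 + 2·2 + 1·2 + 3·0 = 0
  col γ: 1·0 + 2·0 + 2·0 + 1·-3 + 3·1 = 0
  col δ: 1·1 + 2·0 + 2·0 + 1·-1 + 3·0 = 0
  col ε: 1·0 + 2·-1 + 2·0 + 1·2 + 3·0 = 0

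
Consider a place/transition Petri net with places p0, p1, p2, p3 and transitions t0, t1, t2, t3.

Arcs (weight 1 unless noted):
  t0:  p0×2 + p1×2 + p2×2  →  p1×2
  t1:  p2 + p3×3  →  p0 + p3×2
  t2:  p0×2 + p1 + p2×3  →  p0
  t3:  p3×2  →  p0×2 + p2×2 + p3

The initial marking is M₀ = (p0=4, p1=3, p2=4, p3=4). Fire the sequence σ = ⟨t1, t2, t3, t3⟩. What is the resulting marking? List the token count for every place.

(p0=8, p1=2, p2=4, p3=1)

step 1: fire t1:  (p0=4, p1=3, p2=4, p3=4) → (p0=5, p1=3, p2=3, p3=3)
step 2: fire t2:  (p0=5, p1=3, p2=3, p3=3) → (p0=4, p1=2, p2=0, p3=3)
step 3: fire t3:  (p0=4, p1=2, p2=0, p3=3) → (p0=6, p1=2, p2=2, p3=2)
step 4: fire t3:  (p0=6, p1=2, p2=2, p3=2) → (p0=8, p1=2, p2=4, p3=1)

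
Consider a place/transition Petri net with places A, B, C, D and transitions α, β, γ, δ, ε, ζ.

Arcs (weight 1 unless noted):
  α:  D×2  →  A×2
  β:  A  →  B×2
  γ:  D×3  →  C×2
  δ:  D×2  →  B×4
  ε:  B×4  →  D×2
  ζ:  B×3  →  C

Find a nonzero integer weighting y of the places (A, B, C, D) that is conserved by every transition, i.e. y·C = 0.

y = (A:2, B:1, C:3, D:2)

Incidence matrix C (rows=places, cols=transitions):
        α    β    γ    δ    ε    ζ
    A   2   -1    0    0    0    0
    B   0    2    0    4   -4   -3
    C   0    0    2    0    0    1
    D  -2    0   -3   -2    2    0

Candidate y = [2, 1, 3, 2]; check y·C column-wise:
  col α: 2·2 + 1·0 + 3·0 + 2·-2 = 0
  col β: 2·-1 + 1·2 + 3·0 + 2·0 = 0
  col γ: 2·0 + 1·0 + 3·2 + 2·-3 = 0
  col δ: 2·0 + 1·4 + 3·0 + 2·-2 = 0
  col ε: 2·0 + 1·-4 + 3·0 + 2·2 = 0
  col ζ: 2·0 + 1·-3 + 3·1 + 2·0 = 0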